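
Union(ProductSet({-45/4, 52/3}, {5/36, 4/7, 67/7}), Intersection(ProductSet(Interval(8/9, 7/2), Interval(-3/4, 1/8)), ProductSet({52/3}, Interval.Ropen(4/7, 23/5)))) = ProductSet({-45/4, 52/3}, {5/36, 4/7, 67/7})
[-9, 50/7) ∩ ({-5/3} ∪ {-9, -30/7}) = {-9, -30/7, -5/3}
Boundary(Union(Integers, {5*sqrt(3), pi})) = Union({5*sqrt(3), pi}, Integers)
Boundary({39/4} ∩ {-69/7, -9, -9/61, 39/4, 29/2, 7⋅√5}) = {39/4}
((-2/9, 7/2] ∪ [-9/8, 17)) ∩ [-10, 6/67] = [-9/8, 6/67]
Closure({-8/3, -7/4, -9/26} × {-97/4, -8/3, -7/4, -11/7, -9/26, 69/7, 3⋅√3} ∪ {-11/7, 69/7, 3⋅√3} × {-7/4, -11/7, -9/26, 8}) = ({-11/7, 69/7, 3⋅√3} × {-7/4, -11/7, -9/26, 8}) ∪ ({-8/3, -7/4, -9/26} × {-97/4, -8/3, -7/4, -11/7, -9/26, 69/7, 3⋅√3})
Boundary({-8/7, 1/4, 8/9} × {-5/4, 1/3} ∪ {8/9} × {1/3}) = {-8/7, 1/4, 8/9} × {-5/4, 1/3}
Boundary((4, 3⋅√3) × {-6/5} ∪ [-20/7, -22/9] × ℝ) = ({-20/7, -22/9} × ℝ) ∪ ([4, 3⋅√3] × {-6/5})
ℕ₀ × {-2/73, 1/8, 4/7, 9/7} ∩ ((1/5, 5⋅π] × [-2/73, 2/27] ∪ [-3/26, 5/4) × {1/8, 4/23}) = ({0, 1} × {1/8}) ∪ ({1, 2, …, 15} × {-2/73})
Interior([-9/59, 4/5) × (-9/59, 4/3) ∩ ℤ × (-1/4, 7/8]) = ∅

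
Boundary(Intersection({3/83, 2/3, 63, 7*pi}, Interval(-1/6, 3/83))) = {3/83}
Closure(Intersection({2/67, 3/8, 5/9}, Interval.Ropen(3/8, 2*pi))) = {3/8, 5/9}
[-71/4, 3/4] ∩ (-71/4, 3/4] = (-71/4, 3/4]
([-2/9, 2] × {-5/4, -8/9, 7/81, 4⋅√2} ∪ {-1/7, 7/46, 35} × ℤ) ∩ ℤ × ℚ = ({35} × ℤ) ∪ ({0, 1, 2} × {-5/4, -8/9, 7/81})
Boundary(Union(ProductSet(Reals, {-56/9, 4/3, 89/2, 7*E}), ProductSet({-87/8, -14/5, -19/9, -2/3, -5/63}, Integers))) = Union(ProductSet({-87/8, -14/5, -19/9, -2/3, -5/63}, Integers), ProductSet(Reals, {-56/9, 4/3, 89/2, 7*E}))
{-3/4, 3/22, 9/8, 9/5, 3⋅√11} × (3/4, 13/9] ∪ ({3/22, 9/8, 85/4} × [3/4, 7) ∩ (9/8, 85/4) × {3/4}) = {-3/4, 3/22, 9/8, 9/5, 3⋅√11} × (3/4, 13/9]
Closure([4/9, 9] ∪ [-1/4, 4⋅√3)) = [-1/4, 9]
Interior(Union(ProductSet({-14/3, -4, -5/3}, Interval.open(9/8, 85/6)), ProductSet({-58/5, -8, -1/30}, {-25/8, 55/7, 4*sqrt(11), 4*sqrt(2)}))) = EmptySet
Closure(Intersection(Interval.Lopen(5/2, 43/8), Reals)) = Interval(5/2, 43/8)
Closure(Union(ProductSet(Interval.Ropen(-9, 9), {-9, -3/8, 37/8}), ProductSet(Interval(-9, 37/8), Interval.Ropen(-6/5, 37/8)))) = Union(ProductSet(Interval(-9, 37/8), Interval(-6/5, 37/8)), ProductSet(Interval(-9, 9), {-9, -3/8, 37/8}))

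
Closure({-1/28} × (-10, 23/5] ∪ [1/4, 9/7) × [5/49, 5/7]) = ({-1/28} × [-10, 23/5]) ∪ ([1/4, 9/7] × [5/49, 5/7])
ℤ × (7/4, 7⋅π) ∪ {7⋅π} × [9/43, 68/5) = (ℤ × (7/4, 7⋅π)) ∪ ({7⋅π} × [9/43, 68/5))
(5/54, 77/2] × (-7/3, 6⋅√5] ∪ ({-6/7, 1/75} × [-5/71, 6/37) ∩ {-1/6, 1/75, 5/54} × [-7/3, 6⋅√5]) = ({1/75} × [-5/71, 6/37)) ∪ ((5/54, 77/2] × (-7/3, 6⋅√5])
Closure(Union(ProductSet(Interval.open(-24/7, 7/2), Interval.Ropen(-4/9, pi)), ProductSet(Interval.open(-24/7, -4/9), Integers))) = Union(ProductSet({-24/7, 7/2}, Interval(-4/9, pi)), ProductSet(Interval(-24/7, -4/9), Complement(Integers, Interval.open(-4/9, pi))), ProductSet(Interval.Ropen(-24/7, -4/9), Integers), ProductSet(Interval(-24/7, 7/2), {-4/9, pi}), ProductSet(Interval.open(-24/7, 7/2), Interval.Ropen(-4/9, pi)))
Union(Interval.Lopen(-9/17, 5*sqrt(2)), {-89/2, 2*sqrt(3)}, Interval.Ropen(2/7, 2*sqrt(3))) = Union({-89/2}, Interval.Lopen(-9/17, 5*sqrt(2)))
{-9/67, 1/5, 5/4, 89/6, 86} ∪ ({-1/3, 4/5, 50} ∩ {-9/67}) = {-9/67, 1/5, 5/4, 89/6, 86}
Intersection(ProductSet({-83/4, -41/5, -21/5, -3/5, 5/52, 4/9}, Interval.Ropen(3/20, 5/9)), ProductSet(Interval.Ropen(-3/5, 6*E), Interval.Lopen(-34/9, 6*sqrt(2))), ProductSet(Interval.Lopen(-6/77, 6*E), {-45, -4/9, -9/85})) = EmptySet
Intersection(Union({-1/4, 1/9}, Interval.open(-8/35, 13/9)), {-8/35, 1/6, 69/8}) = {1/6}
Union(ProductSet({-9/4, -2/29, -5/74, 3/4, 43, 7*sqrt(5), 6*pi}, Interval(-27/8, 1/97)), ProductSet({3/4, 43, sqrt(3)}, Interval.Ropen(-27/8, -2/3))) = Union(ProductSet({3/4, 43, sqrt(3)}, Interval.Ropen(-27/8, -2/3)), ProductSet({-9/4, -2/29, -5/74, 3/4, 43, 7*sqrt(5), 6*pi}, Interval(-27/8, 1/97)))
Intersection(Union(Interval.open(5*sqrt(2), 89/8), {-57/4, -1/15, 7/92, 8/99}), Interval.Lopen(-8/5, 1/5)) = {-1/15, 7/92, 8/99}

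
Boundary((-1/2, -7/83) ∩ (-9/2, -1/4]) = {-1/2, -1/4}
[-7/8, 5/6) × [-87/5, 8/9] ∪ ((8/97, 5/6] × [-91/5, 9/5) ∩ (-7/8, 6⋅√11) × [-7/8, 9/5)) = ([-7/8, 5/6) × [-87/5, 8/9]) ∪ ((8/97, 5/6] × [-7/8, 9/5))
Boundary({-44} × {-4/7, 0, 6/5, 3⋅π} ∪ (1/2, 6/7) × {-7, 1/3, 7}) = ({-44} × {-4/7, 0, 6/5, 3⋅π}) ∪ ([1/2, 6/7] × {-7, 1/3, 7})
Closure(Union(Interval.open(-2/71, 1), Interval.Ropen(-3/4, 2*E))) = Interval(-3/4, 2*E)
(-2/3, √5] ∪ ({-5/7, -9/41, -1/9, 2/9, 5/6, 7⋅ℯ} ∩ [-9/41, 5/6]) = (-2/3, √5]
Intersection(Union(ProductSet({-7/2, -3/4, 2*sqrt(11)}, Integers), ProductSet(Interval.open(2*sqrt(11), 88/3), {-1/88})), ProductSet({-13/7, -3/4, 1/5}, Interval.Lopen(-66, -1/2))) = ProductSet({-3/4}, Range(-65, 0, 1))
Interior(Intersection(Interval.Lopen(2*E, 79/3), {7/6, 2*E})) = EmptySet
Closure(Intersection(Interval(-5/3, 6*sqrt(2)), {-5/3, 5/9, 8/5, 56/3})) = {-5/3, 5/9, 8/5}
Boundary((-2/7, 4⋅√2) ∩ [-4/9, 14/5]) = {-2/7, 14/5}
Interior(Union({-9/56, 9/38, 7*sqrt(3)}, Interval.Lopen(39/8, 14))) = Interval.open(39/8, 14)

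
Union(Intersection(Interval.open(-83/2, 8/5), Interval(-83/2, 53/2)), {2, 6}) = Union({2, 6}, Interval.open(-83/2, 8/5))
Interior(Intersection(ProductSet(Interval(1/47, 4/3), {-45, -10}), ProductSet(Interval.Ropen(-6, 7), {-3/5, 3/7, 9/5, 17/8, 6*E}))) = EmptySet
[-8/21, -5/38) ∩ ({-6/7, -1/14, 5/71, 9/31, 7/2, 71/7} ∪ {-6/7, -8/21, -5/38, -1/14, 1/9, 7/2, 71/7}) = {-8/21}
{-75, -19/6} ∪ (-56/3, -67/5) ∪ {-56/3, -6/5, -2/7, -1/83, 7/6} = {-75, -19/6, -6/5, -2/7, -1/83, 7/6} ∪ [-56/3, -67/5)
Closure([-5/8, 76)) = [-5/8, 76]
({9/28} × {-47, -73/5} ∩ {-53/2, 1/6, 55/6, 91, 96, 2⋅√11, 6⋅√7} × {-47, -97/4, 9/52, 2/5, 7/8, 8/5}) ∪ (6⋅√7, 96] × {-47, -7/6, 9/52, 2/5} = (6⋅√7, 96] × {-47, -7/6, 9/52, 2/5}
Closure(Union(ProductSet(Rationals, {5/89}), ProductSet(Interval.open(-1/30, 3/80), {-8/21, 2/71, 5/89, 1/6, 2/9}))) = Union(ProductSet(Interval(-1/30, 3/80), {-8/21, 2/71, 5/89, 1/6, 2/9}), ProductSet(Reals, {5/89}))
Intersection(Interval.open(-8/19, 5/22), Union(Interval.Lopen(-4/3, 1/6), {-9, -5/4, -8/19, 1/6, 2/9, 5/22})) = Union({2/9}, Interval.Lopen(-8/19, 1/6))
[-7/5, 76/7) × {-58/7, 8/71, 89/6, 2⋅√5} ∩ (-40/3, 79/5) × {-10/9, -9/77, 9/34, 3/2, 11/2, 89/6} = [-7/5, 76/7) × {89/6}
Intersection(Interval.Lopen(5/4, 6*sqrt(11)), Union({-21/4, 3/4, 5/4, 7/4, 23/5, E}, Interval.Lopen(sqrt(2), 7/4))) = Union({23/5, E}, Interval.Lopen(sqrt(2), 7/4))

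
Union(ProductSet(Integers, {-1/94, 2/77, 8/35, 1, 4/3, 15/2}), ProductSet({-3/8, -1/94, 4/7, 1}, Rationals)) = Union(ProductSet({-3/8, -1/94, 4/7, 1}, Rationals), ProductSet(Integers, {-1/94, 2/77, 8/35, 1, 4/3, 15/2}))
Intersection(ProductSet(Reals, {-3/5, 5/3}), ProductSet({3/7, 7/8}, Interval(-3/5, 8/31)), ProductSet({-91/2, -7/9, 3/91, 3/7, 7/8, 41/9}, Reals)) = ProductSet({3/7, 7/8}, {-3/5})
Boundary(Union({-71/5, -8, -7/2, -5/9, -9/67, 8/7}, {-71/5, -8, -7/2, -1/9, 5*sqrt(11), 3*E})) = {-71/5, -8, -7/2, -5/9, -9/67, -1/9, 8/7, 5*sqrt(11), 3*E}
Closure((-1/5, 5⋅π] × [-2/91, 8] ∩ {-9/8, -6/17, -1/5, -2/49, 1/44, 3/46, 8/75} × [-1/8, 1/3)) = {-2/49, 1/44, 3/46, 8/75} × [-2/91, 1/3]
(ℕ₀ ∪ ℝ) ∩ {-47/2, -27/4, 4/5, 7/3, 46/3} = {-47/2, -27/4, 4/5, 7/3, 46/3}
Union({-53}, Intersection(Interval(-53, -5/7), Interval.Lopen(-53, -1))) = Interval(-53, -1)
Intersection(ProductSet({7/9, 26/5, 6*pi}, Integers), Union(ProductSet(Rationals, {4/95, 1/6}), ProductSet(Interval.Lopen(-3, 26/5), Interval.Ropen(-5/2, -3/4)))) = ProductSet({7/9, 26/5}, Range(-2, 0, 1))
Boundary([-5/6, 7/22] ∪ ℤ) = {-5/6, 7/22} ∪ (ℤ \ (-5/6, 7/22))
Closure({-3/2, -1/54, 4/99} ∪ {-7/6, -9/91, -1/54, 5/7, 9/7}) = {-3/2, -7/6, -9/91, -1/54, 4/99, 5/7, 9/7}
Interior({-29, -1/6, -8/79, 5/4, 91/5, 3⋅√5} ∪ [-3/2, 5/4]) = (-3/2, 5/4)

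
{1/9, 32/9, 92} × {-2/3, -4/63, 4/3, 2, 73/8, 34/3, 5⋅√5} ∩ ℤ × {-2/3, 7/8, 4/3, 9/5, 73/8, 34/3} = {92} × {-2/3, 4/3, 73/8, 34/3}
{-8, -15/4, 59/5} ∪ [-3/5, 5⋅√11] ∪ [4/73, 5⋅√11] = {-8, -15/4} ∪ [-3/5, 5⋅√11]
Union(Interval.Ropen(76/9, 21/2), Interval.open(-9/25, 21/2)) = Interval.open(-9/25, 21/2)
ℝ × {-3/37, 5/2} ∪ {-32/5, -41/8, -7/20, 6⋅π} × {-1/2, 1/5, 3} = (ℝ × {-3/37, 5/2}) ∪ ({-32/5, -41/8, -7/20, 6⋅π} × {-1/2, 1/5, 3})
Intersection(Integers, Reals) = Integers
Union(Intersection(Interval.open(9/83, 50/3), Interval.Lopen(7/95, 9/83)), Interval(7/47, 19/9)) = Interval(7/47, 19/9)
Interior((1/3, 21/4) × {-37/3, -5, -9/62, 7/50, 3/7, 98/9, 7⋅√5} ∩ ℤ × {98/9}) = ∅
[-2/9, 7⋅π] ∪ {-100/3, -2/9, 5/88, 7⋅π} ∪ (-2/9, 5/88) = {-100/3} ∪ [-2/9, 7⋅π]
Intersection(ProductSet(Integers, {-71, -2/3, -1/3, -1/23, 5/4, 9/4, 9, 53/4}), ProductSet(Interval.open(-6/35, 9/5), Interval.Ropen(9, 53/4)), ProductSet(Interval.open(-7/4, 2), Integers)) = ProductSet(Range(0, 2, 1), {9})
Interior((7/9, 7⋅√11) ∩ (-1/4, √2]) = (7/9, √2)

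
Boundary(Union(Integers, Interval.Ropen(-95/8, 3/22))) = Union(Complement(Integers, Interval.open(-95/8, 3/22)), {-95/8, 3/22})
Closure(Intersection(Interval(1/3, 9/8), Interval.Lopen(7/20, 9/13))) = Interval(7/20, 9/13)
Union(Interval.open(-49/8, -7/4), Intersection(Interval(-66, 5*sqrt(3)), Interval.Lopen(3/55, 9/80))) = Union(Interval.open(-49/8, -7/4), Interval.Lopen(3/55, 9/80))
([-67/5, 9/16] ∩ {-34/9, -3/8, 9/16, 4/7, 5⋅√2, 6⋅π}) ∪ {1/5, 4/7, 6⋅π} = {-34/9, -3/8, 1/5, 9/16, 4/7, 6⋅π}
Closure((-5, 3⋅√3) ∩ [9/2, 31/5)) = [9/2, 3⋅√3]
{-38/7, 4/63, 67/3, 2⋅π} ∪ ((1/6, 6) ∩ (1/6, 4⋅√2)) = {-38/7, 4/63, 67/3, 2⋅π} ∪ (1/6, 4⋅√2)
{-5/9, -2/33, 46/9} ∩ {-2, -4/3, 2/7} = ∅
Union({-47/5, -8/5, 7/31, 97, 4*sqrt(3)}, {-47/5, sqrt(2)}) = {-47/5, -8/5, 7/31, 97, sqrt(2), 4*sqrt(3)}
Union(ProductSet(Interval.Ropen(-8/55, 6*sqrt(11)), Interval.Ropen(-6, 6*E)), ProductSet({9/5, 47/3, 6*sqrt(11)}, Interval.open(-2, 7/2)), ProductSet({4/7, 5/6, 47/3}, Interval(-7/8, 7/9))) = Union(ProductSet({9/5, 47/3, 6*sqrt(11)}, Interval.open(-2, 7/2)), ProductSet(Interval.Ropen(-8/55, 6*sqrt(11)), Interval.Ropen(-6, 6*E)))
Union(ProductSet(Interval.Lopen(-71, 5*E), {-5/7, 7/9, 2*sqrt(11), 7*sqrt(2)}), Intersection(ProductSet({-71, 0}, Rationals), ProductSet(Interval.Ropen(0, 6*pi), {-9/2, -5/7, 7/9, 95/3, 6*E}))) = Union(ProductSet({0}, {-9/2, -5/7, 7/9, 95/3}), ProductSet(Interval.Lopen(-71, 5*E), {-5/7, 7/9, 2*sqrt(11), 7*sqrt(2)}))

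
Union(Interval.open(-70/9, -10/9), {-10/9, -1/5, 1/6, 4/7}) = Union({-1/5, 1/6, 4/7}, Interval.Lopen(-70/9, -10/9))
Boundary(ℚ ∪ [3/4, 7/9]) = (-∞, 3/4] ∪ [7/9, ∞)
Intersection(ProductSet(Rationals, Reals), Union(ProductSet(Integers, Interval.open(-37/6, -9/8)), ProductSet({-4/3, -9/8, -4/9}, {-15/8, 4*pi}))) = Union(ProductSet({-4/3, -9/8, -4/9}, {-15/8, 4*pi}), ProductSet(Integers, Interval.open(-37/6, -9/8)))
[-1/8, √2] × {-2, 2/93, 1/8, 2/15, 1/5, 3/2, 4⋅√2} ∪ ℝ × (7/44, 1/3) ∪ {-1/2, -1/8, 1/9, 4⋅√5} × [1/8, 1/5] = (ℝ × (7/44, 1/3)) ∪ ({-1/2, -1/8, 1/9, 4⋅√5} × [1/8, 1/5]) ∪ ([-1/8, √2] × {-2, 2/93, 1/8, 2/15, 1/5, 3/2, 4⋅√2})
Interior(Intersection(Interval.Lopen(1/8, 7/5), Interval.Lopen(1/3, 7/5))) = Interval.open(1/3, 7/5)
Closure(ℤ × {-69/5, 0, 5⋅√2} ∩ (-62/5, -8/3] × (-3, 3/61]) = {-12, -11, …, -3} × {0}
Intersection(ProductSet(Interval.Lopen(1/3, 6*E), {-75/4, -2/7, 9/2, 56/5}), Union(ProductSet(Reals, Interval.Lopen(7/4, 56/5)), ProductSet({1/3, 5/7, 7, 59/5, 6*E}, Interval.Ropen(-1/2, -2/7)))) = ProductSet(Interval.Lopen(1/3, 6*E), {9/2, 56/5})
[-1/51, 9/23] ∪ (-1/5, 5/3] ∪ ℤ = ℤ ∪ (-1/5, 5/3]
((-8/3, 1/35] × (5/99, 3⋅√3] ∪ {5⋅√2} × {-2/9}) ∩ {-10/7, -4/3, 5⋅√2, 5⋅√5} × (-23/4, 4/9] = ({5⋅√2} × {-2/9}) ∪ ({-10/7, -4/3} × (5/99, 4/9])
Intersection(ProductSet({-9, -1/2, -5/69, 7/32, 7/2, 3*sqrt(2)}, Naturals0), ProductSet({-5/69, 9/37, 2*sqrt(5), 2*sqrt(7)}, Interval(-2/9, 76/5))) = ProductSet({-5/69}, Range(0, 16, 1))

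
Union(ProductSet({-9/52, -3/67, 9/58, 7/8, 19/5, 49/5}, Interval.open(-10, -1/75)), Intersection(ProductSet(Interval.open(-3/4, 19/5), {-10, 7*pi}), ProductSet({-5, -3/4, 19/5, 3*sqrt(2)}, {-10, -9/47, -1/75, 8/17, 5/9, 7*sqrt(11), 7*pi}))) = ProductSet({-9/52, -3/67, 9/58, 7/8, 19/5, 49/5}, Interval.open(-10, -1/75))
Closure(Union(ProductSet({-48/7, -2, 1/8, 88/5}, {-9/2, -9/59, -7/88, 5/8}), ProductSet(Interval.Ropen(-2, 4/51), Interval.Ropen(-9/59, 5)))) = Union(ProductSet({-2, 4/51}, Interval(-9/59, 5)), ProductSet({-48/7, -2, 1/8, 88/5}, {-9/2, -9/59, -7/88, 5/8}), ProductSet(Interval(-2, 4/51), {-9/59, 5}), ProductSet(Interval.Ropen(-2, 4/51), Interval.Ropen(-9/59, 5)))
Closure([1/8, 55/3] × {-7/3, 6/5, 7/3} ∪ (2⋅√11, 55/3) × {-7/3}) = [1/8, 55/3] × {-7/3, 6/5, 7/3}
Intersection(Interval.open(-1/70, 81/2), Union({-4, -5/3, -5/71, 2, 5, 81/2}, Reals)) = Interval.open(-1/70, 81/2)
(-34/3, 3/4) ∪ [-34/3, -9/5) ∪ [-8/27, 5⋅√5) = [-34/3, 5⋅√5)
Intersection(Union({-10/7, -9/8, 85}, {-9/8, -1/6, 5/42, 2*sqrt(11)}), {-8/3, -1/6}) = {-1/6}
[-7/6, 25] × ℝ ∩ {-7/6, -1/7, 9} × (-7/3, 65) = {-7/6, -1/7, 9} × (-7/3, 65)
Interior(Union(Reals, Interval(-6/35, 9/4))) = Interval(-oo, oo)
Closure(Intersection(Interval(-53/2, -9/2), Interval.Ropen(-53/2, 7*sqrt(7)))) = Interval(-53/2, -9/2)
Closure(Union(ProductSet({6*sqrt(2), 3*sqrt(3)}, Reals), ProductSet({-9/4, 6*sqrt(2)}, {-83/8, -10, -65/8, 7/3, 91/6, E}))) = Union(ProductSet({-9/4, 6*sqrt(2)}, {-83/8, -10, -65/8, 7/3, 91/6, E}), ProductSet({6*sqrt(2), 3*sqrt(3)}, Reals))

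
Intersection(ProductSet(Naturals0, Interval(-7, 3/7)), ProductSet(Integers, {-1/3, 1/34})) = ProductSet(Naturals0, {-1/3, 1/34})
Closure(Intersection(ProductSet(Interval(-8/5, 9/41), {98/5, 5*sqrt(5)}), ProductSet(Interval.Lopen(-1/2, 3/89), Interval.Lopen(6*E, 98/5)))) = ProductSet(Interval(-1/2, 3/89), {98/5})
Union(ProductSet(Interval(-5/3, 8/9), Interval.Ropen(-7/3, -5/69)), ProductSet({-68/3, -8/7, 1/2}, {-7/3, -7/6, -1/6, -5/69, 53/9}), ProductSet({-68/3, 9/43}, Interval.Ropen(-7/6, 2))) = Union(ProductSet({-68/3, 9/43}, Interval.Ropen(-7/6, 2)), ProductSet({-68/3, -8/7, 1/2}, {-7/3, -7/6, -1/6, -5/69, 53/9}), ProductSet(Interval(-5/3, 8/9), Interval.Ropen(-7/3, -5/69)))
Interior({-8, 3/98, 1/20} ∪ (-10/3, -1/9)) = (-10/3, -1/9)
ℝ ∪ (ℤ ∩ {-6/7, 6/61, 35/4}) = ℝ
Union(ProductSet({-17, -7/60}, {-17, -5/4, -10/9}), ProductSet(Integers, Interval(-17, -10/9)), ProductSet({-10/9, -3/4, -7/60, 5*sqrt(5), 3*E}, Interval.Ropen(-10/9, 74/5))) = Union(ProductSet({-17, -7/60}, {-17, -5/4, -10/9}), ProductSet({-10/9, -3/4, -7/60, 5*sqrt(5), 3*E}, Interval.Ropen(-10/9, 74/5)), ProductSet(Integers, Interval(-17, -10/9)))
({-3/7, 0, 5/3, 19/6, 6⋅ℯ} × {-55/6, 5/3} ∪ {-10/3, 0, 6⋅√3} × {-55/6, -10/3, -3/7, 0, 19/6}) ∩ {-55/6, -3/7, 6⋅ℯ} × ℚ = {-3/7, 6⋅ℯ} × {-55/6, 5/3}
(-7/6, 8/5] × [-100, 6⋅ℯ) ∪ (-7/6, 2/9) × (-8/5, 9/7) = (-7/6, 8/5] × [-100, 6⋅ℯ)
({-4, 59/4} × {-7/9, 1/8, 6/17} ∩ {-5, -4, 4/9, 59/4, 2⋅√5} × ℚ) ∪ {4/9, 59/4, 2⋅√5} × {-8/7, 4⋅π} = ({-4, 59/4} × {-7/9, 1/8, 6/17}) ∪ ({4/9, 59/4, 2⋅√5} × {-8/7, 4⋅π})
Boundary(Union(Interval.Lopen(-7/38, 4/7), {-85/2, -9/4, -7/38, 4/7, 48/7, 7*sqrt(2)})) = {-85/2, -9/4, -7/38, 4/7, 48/7, 7*sqrt(2)}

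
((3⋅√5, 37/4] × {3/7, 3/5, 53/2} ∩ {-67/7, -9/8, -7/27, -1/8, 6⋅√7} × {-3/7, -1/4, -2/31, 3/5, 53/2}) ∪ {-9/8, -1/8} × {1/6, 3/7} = {-9/8, -1/8} × {1/6, 3/7}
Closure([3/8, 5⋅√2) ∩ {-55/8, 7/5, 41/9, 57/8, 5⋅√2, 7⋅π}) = {7/5, 41/9}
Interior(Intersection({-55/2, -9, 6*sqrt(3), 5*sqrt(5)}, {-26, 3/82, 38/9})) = EmptySet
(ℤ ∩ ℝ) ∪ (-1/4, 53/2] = ℤ ∪ (-1/4, 53/2]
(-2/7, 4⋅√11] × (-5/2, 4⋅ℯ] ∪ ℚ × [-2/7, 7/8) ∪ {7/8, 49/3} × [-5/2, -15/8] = (ℚ × [-2/7, 7/8)) ∪ ({7/8, 49/3} × [-5/2, -15/8]) ∪ ((-2/7, 4⋅√11] × (-5/2, 4⋅ℯ])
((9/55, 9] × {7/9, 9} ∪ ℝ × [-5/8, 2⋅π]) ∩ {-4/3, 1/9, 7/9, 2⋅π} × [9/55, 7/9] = {-4/3, 1/9, 7/9, 2⋅π} × [9/55, 7/9]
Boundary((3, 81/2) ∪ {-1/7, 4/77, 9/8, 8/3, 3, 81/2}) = {-1/7, 4/77, 9/8, 8/3, 3, 81/2}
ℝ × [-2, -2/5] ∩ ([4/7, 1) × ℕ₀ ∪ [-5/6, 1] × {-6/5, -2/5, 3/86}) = [-5/6, 1] × {-6/5, -2/5}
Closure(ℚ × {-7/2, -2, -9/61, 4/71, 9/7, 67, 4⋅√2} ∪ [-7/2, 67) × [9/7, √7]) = ([-7/2, 67] × [9/7, √7]) ∪ ((ℚ ∪ (-∞, ∞)) × {-7/2, -2, -9/61, 4/71, 9/7, 67, 4⋅√2})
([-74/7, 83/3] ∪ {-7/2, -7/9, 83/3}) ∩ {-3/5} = {-3/5}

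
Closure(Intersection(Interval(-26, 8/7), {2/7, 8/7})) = {2/7, 8/7}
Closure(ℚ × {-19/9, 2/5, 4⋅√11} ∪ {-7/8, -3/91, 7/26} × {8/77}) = ({-7/8, -3/91, 7/26} × {8/77}) ∪ (ℝ × {-19/9, 2/5, 4⋅√11})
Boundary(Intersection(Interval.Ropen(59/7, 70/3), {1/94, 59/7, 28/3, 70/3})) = {59/7, 28/3}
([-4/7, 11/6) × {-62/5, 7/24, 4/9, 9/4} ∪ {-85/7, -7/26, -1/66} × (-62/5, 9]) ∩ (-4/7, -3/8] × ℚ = (-4/7, -3/8] × {-62/5, 7/24, 4/9, 9/4}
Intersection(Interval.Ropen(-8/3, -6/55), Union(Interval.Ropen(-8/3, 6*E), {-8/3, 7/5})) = Interval.Ropen(-8/3, -6/55)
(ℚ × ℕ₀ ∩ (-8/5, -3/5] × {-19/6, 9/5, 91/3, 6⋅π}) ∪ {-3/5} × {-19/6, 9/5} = {-3/5} × {-19/6, 9/5}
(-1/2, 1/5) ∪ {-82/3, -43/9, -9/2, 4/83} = {-82/3, -43/9, -9/2} ∪ (-1/2, 1/5)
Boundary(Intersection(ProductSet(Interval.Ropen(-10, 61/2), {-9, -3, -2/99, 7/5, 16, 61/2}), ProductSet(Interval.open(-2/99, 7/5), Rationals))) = ProductSet(Interval(-2/99, 7/5), {-9, -3, -2/99, 7/5, 16, 61/2})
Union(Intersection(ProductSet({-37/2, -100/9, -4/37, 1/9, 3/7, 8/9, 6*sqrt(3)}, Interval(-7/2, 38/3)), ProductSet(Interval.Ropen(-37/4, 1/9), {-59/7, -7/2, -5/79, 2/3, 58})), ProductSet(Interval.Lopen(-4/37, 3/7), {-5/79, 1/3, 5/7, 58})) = Union(ProductSet({-4/37}, {-7/2, -5/79, 2/3}), ProductSet(Interval.Lopen(-4/37, 3/7), {-5/79, 1/3, 5/7, 58}))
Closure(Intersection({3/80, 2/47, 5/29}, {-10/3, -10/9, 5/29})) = {5/29}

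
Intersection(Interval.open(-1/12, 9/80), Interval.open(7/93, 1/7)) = Interval.open(7/93, 9/80)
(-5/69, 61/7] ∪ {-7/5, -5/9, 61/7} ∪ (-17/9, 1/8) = (-17/9, 61/7]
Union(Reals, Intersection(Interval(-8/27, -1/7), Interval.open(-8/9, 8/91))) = Interval(-oo, oo)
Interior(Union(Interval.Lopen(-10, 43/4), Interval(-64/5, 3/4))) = Interval.open(-64/5, 43/4)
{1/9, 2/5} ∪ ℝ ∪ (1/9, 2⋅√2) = (-∞, ∞)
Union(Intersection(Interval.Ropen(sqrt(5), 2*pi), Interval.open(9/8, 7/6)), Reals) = Reals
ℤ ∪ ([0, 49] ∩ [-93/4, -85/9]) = ℤ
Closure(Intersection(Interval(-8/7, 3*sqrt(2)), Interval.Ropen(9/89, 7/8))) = Interval(9/89, 7/8)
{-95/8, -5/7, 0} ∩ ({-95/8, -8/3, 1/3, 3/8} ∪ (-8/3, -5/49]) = {-95/8, -5/7}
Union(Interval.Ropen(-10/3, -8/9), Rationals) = Union(Interval(-10/3, -8/9), Rationals)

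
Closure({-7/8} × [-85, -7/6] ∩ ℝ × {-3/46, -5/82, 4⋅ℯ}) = ∅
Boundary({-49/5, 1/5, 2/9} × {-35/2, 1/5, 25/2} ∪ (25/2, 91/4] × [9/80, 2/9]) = ({25/2, 91/4} × [9/80, 2/9]) ∪ ({-49/5, 1/5, 2/9} × {-35/2, 1/5, 25/2}) ∪ ([25/2, 91/4] × {9/80, 2/9})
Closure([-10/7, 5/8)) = [-10/7, 5/8]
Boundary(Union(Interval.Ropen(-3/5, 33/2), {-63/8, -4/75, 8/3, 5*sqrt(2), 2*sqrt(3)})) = {-63/8, -3/5, 33/2}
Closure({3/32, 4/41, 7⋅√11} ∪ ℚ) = ℝ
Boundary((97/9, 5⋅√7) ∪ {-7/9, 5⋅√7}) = {-7/9, 97/9, 5⋅√7}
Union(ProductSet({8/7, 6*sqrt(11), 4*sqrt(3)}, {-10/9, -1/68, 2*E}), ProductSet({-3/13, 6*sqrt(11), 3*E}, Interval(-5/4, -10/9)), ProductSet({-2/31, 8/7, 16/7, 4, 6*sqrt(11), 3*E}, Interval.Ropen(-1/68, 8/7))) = Union(ProductSet({-3/13, 6*sqrt(11), 3*E}, Interval(-5/4, -10/9)), ProductSet({8/7, 6*sqrt(11), 4*sqrt(3)}, {-10/9, -1/68, 2*E}), ProductSet({-2/31, 8/7, 16/7, 4, 6*sqrt(11), 3*E}, Interval.Ropen(-1/68, 8/7)))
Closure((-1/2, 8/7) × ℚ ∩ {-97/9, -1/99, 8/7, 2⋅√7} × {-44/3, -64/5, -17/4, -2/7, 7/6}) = {-1/99} × {-44/3, -64/5, -17/4, -2/7, 7/6}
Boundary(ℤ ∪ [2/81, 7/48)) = {2/81, 7/48} ∪ (ℤ \ (2/81, 7/48))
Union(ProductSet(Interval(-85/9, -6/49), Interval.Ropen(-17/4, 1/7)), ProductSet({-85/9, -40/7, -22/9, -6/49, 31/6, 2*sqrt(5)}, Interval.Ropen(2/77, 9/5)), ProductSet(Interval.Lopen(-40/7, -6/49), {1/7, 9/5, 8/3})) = Union(ProductSet({-85/9, -40/7, -22/9, -6/49, 31/6, 2*sqrt(5)}, Interval.Ropen(2/77, 9/5)), ProductSet(Interval(-85/9, -6/49), Interval.Ropen(-17/4, 1/7)), ProductSet(Interval.Lopen(-40/7, -6/49), {1/7, 9/5, 8/3}))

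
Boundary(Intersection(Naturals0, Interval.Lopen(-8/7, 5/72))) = Range(0, 1, 1)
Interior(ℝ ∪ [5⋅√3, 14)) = (-∞, ∞)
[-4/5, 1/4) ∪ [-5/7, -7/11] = [-4/5, 1/4)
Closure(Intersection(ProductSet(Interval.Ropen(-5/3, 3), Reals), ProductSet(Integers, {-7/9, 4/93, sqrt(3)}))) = ProductSet(Range(-1, 3, 1), {-7/9, 4/93, sqrt(3)})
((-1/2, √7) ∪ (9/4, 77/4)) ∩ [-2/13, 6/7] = [-2/13, 6/7]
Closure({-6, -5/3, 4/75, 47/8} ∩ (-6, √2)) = {-5/3, 4/75}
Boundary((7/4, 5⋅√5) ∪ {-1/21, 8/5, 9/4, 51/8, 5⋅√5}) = {-1/21, 8/5, 7/4, 5⋅√5}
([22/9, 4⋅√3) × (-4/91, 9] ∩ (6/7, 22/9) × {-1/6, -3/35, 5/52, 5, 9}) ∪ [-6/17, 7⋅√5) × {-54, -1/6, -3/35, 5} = [-6/17, 7⋅√5) × {-54, -1/6, -3/35, 5}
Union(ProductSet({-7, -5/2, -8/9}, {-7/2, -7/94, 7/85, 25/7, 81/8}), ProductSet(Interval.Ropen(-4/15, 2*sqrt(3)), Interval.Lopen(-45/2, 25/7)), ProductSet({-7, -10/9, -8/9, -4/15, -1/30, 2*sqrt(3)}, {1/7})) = Union(ProductSet({-7, -5/2, -8/9}, {-7/2, -7/94, 7/85, 25/7, 81/8}), ProductSet({-7, -10/9, -8/9, -4/15, -1/30, 2*sqrt(3)}, {1/7}), ProductSet(Interval.Ropen(-4/15, 2*sqrt(3)), Interval.Lopen(-45/2, 25/7)))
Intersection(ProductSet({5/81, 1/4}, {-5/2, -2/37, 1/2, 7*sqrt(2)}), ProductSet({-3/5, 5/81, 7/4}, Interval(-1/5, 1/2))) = ProductSet({5/81}, {-2/37, 1/2})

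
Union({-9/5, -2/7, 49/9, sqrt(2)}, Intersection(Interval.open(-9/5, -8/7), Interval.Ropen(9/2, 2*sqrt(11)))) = {-9/5, -2/7, 49/9, sqrt(2)}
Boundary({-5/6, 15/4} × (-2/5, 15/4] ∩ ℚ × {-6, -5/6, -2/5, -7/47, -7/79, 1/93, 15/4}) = {-5/6, 15/4} × {-7/47, -7/79, 1/93, 15/4}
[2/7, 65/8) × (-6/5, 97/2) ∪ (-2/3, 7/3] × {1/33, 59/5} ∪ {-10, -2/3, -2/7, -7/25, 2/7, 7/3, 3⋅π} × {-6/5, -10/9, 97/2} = ((-2/3, 7/3] × {1/33, 59/5}) ∪ ([2/7, 65/8) × (-6/5, 97/2)) ∪ ({-10, -2/3, -2/7, -7/25, 2/7, 7/3, 3⋅π} × {-6/5, -10/9, 97/2})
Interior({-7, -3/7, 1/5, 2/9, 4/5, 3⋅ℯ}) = ∅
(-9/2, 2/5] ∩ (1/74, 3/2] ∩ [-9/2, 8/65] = (1/74, 8/65]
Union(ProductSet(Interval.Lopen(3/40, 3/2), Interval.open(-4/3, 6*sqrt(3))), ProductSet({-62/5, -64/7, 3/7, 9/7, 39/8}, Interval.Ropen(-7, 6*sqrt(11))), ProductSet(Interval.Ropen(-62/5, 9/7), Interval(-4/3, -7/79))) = Union(ProductSet({-62/5, -64/7, 3/7, 9/7, 39/8}, Interval.Ropen(-7, 6*sqrt(11))), ProductSet(Interval.Ropen(-62/5, 9/7), Interval(-4/3, -7/79)), ProductSet(Interval.Lopen(3/40, 3/2), Interval.open(-4/3, 6*sqrt(3))))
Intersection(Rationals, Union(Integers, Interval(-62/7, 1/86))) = Union(Integers, Intersection(Interval(-62/7, 1/86), Rationals))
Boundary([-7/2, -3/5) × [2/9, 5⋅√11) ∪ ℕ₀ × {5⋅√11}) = ({-7/2, -3/5} × [2/9, 5⋅√11]) ∪ ([-7/2, -3/5] × {2/9, 5⋅√11}) ∪ ((ℕ₀ ∪ (ℕ₀ \ (-7/2, -3/5))) × {5⋅√11})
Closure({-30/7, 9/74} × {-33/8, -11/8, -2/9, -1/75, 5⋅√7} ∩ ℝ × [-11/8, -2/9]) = {-30/7, 9/74} × {-11/8, -2/9}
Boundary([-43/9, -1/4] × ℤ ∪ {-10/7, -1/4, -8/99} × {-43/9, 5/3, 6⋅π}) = ([-43/9, -1/4] × ℤ) ∪ ({-10/7, -1/4, -8/99} × {-43/9, 5/3, 6⋅π})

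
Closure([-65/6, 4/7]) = [-65/6, 4/7]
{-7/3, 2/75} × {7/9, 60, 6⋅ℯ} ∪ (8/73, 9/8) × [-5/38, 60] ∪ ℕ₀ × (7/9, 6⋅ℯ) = (ℕ₀ × (7/9, 6⋅ℯ)) ∪ ({-7/3, 2/75} × {7/9, 60, 6⋅ℯ}) ∪ ((8/73, 9/8) × [-5/38, 60])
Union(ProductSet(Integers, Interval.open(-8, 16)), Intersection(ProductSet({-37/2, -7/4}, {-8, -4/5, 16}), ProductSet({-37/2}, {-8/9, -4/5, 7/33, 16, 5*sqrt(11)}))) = Union(ProductSet({-37/2}, {-4/5, 16}), ProductSet(Integers, Interval.open(-8, 16)))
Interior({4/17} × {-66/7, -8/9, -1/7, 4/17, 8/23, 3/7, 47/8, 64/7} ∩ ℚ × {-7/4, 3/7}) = ∅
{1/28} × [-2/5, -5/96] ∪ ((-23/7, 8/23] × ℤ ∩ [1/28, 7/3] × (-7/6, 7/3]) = ({1/28} × [-2/5, -5/96]) ∪ ([1/28, 8/23] × {-1, 0, 1, 2})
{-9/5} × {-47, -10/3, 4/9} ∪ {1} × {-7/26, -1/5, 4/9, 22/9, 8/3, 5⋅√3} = ({-9/5} × {-47, -10/3, 4/9}) ∪ ({1} × {-7/26, -1/5, 4/9, 22/9, 8/3, 5⋅√3})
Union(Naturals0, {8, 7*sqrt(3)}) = Union({7*sqrt(3)}, Naturals0)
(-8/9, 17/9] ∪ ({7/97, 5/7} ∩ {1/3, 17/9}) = (-8/9, 17/9]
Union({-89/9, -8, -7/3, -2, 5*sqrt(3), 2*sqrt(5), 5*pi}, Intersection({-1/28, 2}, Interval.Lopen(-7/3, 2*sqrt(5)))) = {-89/9, -8, -7/3, -2, -1/28, 2, 5*sqrt(3), 2*sqrt(5), 5*pi}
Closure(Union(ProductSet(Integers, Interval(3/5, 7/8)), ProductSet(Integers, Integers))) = ProductSet(Integers, Union(Integers, Interval(3/5, 7/8)))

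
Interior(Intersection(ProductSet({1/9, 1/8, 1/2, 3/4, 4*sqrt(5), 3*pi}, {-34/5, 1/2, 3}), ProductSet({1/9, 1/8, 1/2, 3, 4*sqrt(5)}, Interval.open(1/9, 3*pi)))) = EmptySet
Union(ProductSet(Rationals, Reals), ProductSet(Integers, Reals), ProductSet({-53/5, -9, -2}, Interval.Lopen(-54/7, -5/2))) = ProductSet(Rationals, Reals)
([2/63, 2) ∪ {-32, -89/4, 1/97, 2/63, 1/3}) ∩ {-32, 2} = {-32}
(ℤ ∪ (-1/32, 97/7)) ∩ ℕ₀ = ℕ₀ ∪ {0, 1, …, 13}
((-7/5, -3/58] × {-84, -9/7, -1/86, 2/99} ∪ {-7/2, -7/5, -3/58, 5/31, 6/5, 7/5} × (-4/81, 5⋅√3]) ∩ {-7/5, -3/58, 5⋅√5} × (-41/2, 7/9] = ({-3/58} × {-9/7, -1/86, 2/99}) ∪ ({-7/5, -3/58} × (-4/81, 7/9])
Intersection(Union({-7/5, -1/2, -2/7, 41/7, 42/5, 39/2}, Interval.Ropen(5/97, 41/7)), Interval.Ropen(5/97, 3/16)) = Interval.Ropen(5/97, 3/16)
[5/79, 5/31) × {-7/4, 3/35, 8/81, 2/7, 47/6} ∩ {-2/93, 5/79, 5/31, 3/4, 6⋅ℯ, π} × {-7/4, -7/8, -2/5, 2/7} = {5/79} × {-7/4, 2/7}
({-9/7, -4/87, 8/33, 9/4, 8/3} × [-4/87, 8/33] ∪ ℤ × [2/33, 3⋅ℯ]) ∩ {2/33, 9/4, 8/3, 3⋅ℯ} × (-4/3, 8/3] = {9/4, 8/3} × [-4/87, 8/33]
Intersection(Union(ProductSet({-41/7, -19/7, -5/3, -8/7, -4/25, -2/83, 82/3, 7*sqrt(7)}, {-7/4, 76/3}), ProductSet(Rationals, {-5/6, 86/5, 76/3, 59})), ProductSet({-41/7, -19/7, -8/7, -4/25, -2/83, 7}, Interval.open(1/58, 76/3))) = ProductSet({-41/7, -19/7, -8/7, -4/25, -2/83, 7}, {86/5})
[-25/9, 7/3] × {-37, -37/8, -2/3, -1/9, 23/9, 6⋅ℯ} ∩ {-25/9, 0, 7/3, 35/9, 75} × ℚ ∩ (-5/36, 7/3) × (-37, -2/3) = {0} × {-37/8}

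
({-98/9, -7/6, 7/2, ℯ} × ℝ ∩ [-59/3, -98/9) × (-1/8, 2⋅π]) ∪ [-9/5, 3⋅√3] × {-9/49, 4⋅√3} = [-9/5, 3⋅√3] × {-9/49, 4⋅√3}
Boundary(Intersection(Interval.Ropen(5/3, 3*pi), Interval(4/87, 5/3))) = {5/3}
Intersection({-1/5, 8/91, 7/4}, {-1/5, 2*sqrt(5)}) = {-1/5}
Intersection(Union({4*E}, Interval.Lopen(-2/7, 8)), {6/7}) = {6/7}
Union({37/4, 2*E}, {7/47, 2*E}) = {7/47, 37/4, 2*E}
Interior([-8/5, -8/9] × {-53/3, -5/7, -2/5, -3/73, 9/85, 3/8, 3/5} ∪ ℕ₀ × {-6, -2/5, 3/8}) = ∅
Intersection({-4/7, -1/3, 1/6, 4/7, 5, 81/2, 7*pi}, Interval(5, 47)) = {5, 81/2, 7*pi}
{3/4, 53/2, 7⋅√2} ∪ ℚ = ℚ ∪ {7⋅√2}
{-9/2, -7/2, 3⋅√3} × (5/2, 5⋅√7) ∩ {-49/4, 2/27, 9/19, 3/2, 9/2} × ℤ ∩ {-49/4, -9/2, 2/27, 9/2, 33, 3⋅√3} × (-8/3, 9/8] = ∅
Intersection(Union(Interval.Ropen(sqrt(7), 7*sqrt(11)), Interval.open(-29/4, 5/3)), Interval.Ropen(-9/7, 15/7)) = Interval.Ropen(-9/7, 5/3)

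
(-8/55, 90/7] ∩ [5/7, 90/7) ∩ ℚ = ℚ ∩ [5/7, 90/7)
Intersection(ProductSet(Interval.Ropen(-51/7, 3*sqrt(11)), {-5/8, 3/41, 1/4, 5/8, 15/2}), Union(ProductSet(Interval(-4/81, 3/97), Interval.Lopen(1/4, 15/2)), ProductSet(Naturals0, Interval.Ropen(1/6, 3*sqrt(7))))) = Union(ProductSet(Interval(-4/81, 3/97), {5/8, 15/2}), ProductSet(Range(0, 10, 1), {1/4, 5/8, 15/2}))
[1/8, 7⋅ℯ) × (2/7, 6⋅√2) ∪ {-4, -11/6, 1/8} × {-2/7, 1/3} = ({-4, -11/6, 1/8} × {-2/7, 1/3}) ∪ ([1/8, 7⋅ℯ) × (2/7, 6⋅√2))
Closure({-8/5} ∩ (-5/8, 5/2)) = ∅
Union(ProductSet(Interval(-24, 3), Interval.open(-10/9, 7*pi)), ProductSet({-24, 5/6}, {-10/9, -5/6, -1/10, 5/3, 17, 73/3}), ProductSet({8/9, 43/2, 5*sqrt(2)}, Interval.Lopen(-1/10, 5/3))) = Union(ProductSet({-24, 5/6}, {-10/9, -5/6, -1/10, 5/3, 17, 73/3}), ProductSet({8/9, 43/2, 5*sqrt(2)}, Interval.Lopen(-1/10, 5/3)), ProductSet(Interval(-24, 3), Interval.open(-10/9, 7*pi)))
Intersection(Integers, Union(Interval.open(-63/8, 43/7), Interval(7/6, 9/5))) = Range(-7, 7, 1)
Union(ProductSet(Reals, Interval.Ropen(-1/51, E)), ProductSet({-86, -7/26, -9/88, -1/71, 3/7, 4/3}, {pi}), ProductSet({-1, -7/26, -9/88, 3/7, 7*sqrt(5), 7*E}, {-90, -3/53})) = Union(ProductSet({-86, -7/26, -9/88, -1/71, 3/7, 4/3}, {pi}), ProductSet({-1, -7/26, -9/88, 3/7, 7*sqrt(5), 7*E}, {-90, -3/53}), ProductSet(Reals, Interval.Ropen(-1/51, E)))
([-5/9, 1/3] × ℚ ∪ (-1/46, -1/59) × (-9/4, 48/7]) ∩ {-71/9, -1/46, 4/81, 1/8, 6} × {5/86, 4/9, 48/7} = {-1/46, 4/81, 1/8} × {5/86, 4/9, 48/7}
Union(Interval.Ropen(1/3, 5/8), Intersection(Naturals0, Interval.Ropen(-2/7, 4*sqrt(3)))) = Union(Interval.Ropen(1/3, 5/8), Range(0, 7, 1))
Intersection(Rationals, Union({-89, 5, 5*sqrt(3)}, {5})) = {-89, 5}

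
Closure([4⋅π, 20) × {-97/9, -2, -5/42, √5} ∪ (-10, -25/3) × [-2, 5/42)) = ({-10, -25/3} × [-2, 5/42]) ∪ ([-10, -25/3] × {-2, 5/42}) ∪ ((-10, -25/3) × [-2, 5/42)) ∪ ([4⋅π, 20] × {-97/9, -2, -5/42, √5})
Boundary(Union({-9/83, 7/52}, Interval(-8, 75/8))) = {-8, 75/8}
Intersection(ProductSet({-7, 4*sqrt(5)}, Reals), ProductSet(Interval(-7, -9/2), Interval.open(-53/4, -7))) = ProductSet({-7}, Interval.open(-53/4, -7))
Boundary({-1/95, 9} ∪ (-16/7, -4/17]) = {-16/7, -4/17, -1/95, 9}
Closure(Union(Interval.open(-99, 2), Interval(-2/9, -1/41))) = Interval(-99, 2)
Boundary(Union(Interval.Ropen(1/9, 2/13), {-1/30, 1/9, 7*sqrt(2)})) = {-1/30, 1/9, 2/13, 7*sqrt(2)}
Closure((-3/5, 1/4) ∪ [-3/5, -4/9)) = [-3/5, 1/4]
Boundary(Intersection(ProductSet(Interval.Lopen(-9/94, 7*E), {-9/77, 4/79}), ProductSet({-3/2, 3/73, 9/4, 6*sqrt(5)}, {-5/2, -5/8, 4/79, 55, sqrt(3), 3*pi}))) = ProductSet({3/73, 9/4, 6*sqrt(5)}, {4/79})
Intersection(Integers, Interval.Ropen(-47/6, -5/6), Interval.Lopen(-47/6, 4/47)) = Range(-7, 0, 1)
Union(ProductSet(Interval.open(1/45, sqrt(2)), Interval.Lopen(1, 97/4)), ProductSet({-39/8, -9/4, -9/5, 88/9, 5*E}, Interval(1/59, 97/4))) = Union(ProductSet({-39/8, -9/4, -9/5, 88/9, 5*E}, Interval(1/59, 97/4)), ProductSet(Interval.open(1/45, sqrt(2)), Interval.Lopen(1, 97/4)))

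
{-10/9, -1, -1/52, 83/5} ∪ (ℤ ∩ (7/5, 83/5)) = {-10/9, -1, -1/52, 83/5} ∪ {2, 3, …, 16}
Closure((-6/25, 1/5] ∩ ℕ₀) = {0}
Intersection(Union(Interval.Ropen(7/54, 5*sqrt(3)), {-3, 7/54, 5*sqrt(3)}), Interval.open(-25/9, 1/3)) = Interval.Ropen(7/54, 1/3)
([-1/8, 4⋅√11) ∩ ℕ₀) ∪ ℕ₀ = ℕ₀ ∪ {0, 1, …, 13}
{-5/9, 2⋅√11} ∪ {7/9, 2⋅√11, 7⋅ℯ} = {-5/9, 7/9, 2⋅√11, 7⋅ℯ}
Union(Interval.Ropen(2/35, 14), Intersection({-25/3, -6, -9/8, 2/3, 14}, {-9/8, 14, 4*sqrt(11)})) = Union({-9/8}, Interval(2/35, 14))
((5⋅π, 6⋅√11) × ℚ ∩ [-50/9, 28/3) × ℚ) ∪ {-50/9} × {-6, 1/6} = {-50/9} × {-6, 1/6}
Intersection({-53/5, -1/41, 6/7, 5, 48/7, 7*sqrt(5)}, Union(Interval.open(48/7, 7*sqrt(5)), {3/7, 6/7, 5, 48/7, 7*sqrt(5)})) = {6/7, 5, 48/7, 7*sqrt(5)}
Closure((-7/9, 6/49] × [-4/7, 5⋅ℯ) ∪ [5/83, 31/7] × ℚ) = ([6/49, 31/7] × ℝ) ∪ ({-7/9, 6/49} × [-4/7, 5⋅ℯ]) ∪ ([-7/9, 6/49] × {-4/7, 5⋅ℯ}) ∪ ((-7/9, 6/49] × [-4/7, 5⋅ℯ)) ∪ ([5/83, 31/7] × (ℚ ∪ (-∞, -4/7] ∪ [5⋅ℯ, ∞)))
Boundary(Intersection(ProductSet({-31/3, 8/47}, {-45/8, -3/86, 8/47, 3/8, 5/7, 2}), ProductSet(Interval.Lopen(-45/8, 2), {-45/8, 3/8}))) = ProductSet({8/47}, {-45/8, 3/8})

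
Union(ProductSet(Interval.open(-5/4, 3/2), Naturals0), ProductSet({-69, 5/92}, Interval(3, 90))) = Union(ProductSet({-69, 5/92}, Interval(3, 90)), ProductSet(Interval.open(-5/4, 3/2), Naturals0))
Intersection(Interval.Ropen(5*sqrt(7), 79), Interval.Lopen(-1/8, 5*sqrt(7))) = {5*sqrt(7)}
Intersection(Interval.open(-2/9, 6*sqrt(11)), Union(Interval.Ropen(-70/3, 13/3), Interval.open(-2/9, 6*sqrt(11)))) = Interval.open(-2/9, 6*sqrt(11))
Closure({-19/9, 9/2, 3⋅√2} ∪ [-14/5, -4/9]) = [-14/5, -4/9] ∪ {9/2, 3⋅√2}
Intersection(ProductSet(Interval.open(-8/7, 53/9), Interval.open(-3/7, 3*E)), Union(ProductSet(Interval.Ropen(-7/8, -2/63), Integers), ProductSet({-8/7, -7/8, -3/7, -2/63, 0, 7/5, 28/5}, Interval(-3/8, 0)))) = Union(ProductSet({-7/8, -3/7, -2/63, 0, 7/5, 28/5}, Interval(-3/8, 0)), ProductSet(Interval.Ropen(-7/8, -2/63), Range(0, 9, 1)))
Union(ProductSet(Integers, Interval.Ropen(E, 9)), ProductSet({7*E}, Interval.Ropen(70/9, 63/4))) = Union(ProductSet({7*E}, Interval.Ropen(70/9, 63/4)), ProductSet(Integers, Interval.Ropen(E, 9)))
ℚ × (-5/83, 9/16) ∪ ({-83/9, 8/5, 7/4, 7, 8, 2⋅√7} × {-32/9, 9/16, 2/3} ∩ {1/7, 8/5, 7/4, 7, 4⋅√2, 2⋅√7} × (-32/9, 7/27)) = ℚ × (-5/83, 9/16)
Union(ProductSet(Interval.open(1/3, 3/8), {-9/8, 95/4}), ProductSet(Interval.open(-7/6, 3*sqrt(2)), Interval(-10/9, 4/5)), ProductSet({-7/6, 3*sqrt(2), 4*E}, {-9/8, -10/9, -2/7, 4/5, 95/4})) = Union(ProductSet({-7/6, 3*sqrt(2), 4*E}, {-9/8, -10/9, -2/7, 4/5, 95/4}), ProductSet(Interval.open(-7/6, 3*sqrt(2)), Interval(-10/9, 4/5)), ProductSet(Interval.open(1/3, 3/8), {-9/8, 95/4}))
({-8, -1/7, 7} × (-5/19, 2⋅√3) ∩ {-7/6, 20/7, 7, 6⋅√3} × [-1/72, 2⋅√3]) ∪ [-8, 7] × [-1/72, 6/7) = ([-8, 7] × [-1/72, 6/7)) ∪ ({7} × [-1/72, 2⋅√3))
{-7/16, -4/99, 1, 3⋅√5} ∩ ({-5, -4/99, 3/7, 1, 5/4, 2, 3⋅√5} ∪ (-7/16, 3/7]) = {-4/99, 1, 3⋅√5}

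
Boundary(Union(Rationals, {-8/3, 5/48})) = Reals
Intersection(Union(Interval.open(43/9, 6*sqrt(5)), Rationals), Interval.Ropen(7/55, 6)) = Union(Intersection(Interval.Ropen(7/55, 6), Rationals), Interval.Ropen(43/9, 6))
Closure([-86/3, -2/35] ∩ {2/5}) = ∅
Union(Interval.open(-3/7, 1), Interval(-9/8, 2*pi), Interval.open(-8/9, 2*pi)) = Interval(-9/8, 2*pi)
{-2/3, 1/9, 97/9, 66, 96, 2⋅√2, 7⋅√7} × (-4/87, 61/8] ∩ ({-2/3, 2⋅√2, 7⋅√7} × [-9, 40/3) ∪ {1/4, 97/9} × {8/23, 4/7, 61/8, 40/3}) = ({97/9} × {8/23, 4/7, 61/8}) ∪ ({-2/3, 2⋅√2, 7⋅√7} × (-4/87, 61/8])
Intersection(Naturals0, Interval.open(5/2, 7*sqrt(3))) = Range(3, 13, 1)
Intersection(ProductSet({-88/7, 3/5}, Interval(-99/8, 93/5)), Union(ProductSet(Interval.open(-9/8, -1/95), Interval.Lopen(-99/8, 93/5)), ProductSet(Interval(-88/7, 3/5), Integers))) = ProductSet({-88/7, 3/5}, Range(-12, 19, 1))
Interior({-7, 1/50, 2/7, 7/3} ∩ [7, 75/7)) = ∅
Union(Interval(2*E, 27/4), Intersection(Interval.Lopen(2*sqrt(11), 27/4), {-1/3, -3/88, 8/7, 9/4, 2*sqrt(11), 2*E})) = Interval(2*E, 27/4)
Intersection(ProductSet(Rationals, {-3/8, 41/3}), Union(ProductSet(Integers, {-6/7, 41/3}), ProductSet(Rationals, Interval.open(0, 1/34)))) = ProductSet(Integers, {41/3})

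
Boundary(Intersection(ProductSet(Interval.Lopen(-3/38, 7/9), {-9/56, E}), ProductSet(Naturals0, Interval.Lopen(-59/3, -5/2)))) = EmptySet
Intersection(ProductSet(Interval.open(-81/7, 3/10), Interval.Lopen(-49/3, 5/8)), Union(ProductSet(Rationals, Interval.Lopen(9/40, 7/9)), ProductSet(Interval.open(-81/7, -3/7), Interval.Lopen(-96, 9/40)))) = Union(ProductSet(Intersection(Interval.open(-81/7, 3/10), Rationals), Interval.Lopen(9/40, 5/8)), ProductSet(Interval.open(-81/7, -3/7), Interval.Lopen(-49/3, 9/40)))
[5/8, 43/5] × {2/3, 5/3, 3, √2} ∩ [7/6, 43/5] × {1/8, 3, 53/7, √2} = [7/6, 43/5] × {3, √2}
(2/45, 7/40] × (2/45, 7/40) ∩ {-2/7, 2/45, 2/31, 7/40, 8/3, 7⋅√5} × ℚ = {2/31, 7/40} × (ℚ ∩ (2/45, 7/40))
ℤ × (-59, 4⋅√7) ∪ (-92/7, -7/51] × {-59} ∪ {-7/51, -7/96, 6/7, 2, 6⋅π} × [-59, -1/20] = ((-92/7, -7/51] × {-59}) ∪ (ℤ × (-59, 4⋅√7)) ∪ ({-7/51, -7/96, 6/7, 2, 6⋅π} × [-59, -1/20])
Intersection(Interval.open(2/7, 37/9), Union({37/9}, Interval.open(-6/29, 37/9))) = Interval.open(2/7, 37/9)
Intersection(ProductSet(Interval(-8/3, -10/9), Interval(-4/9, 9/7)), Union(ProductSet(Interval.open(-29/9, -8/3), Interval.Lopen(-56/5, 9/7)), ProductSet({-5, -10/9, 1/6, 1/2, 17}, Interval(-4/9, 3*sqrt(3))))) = ProductSet({-10/9}, Interval(-4/9, 9/7))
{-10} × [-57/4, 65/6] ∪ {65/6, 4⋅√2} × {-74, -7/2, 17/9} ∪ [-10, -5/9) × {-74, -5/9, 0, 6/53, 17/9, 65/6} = ({-10} × [-57/4, 65/6]) ∪ ({65/6, 4⋅√2} × {-74, -7/2, 17/9}) ∪ ([-10, -5/9) × {-74, -5/9, 0, 6/53, 17/9, 65/6})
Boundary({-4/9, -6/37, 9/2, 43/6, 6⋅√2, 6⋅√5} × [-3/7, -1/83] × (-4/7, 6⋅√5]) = {-4/9, -6/37, 9/2, 43/6, 6⋅√2, 6⋅√5} × [-3/7, -1/83] × [-4/7, 6⋅√5]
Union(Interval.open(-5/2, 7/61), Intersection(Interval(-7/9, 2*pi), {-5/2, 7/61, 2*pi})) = Union({2*pi}, Interval.Lopen(-5/2, 7/61))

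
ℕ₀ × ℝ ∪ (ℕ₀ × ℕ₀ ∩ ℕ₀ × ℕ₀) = ℕ₀ × ℝ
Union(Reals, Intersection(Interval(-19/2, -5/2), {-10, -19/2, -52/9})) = Reals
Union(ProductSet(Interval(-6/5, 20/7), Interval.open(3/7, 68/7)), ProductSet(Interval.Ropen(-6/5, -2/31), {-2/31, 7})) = Union(ProductSet(Interval.Ropen(-6/5, -2/31), {-2/31, 7}), ProductSet(Interval(-6/5, 20/7), Interval.open(3/7, 68/7)))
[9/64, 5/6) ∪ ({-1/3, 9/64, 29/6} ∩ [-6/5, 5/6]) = {-1/3} ∪ [9/64, 5/6)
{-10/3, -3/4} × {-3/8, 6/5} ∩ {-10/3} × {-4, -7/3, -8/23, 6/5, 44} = {-10/3} × {6/5}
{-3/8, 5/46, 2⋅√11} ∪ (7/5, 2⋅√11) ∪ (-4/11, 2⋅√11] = {-3/8} ∪ (-4/11, 2⋅√11]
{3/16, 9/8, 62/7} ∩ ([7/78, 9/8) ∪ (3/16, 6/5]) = {3/16, 9/8}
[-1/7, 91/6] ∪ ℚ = ℚ ∪ [-1/7, 91/6]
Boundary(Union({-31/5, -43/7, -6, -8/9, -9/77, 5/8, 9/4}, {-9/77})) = {-31/5, -43/7, -6, -8/9, -9/77, 5/8, 9/4}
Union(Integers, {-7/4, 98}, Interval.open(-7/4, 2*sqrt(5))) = Union(Integers, Interval.Ropen(-7/4, 2*sqrt(5)))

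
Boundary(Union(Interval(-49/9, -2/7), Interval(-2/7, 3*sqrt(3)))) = {-49/9, 3*sqrt(3)}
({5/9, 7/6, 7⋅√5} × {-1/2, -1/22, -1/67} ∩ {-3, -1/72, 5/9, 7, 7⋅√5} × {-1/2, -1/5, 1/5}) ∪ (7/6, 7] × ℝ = ((7/6, 7] × ℝ) ∪ ({5/9, 7⋅√5} × {-1/2})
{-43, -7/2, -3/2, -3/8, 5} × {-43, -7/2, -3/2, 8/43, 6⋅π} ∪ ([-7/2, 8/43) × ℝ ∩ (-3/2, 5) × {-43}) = ((-3/2, 8/43) × {-43}) ∪ ({-43, -7/2, -3/2, -3/8, 5} × {-43, -7/2, -3/2, 8/43, 6⋅π})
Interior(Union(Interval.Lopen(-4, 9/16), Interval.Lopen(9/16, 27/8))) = Interval.open(-4, 27/8)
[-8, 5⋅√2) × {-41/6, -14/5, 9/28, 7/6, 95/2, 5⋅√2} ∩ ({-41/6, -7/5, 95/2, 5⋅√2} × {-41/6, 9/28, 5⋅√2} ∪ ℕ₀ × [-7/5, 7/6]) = ({0, 1, …, 7} × {9/28, 7/6}) ∪ ({-41/6, -7/5} × {-41/6, 9/28, 5⋅√2})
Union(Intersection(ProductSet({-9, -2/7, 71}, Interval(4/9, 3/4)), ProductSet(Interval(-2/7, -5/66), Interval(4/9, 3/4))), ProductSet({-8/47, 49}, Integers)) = Union(ProductSet({-2/7}, Interval(4/9, 3/4)), ProductSet({-8/47, 49}, Integers))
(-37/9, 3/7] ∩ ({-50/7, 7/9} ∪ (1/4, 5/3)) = (1/4, 3/7]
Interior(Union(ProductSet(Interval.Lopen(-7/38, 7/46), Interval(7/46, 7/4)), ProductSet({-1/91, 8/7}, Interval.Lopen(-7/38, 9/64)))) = ProductSet(Interval.open(-7/38, 7/46), Interval.open(7/46, 7/4))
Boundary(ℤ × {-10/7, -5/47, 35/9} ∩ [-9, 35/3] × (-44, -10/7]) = {-9, -8, …, 11} × {-10/7}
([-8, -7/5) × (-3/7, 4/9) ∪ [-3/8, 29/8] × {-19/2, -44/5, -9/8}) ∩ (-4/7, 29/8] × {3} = ∅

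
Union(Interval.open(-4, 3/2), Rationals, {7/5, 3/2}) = Union(Interval(-4, 3/2), Rationals)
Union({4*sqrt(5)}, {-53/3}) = {-53/3, 4*sqrt(5)}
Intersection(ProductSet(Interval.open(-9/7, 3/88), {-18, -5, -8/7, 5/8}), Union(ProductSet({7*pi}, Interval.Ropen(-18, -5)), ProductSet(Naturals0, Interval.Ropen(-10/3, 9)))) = ProductSet(Range(0, 1, 1), {-8/7, 5/8})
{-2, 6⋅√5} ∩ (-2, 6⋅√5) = ∅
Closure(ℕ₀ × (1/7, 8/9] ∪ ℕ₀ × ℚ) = ℕ₀ × (ℚ ∪ (-∞, ∞))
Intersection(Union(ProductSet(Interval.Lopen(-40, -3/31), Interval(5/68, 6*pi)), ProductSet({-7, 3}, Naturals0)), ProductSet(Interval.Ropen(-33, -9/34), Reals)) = Union(ProductSet({-7}, Naturals0), ProductSet(Interval.Ropen(-33, -9/34), Interval(5/68, 6*pi)))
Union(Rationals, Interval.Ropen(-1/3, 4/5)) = Union(Interval(-1/3, 4/5), Rationals)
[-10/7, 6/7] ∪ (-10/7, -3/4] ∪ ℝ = (-∞, ∞)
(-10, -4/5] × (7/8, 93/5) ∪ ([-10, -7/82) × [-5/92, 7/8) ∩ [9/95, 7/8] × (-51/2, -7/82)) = (-10, -4/5] × (7/8, 93/5)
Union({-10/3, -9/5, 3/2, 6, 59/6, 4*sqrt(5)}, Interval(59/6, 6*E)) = Union({-10/3, -9/5, 3/2, 6, 4*sqrt(5)}, Interval(59/6, 6*E))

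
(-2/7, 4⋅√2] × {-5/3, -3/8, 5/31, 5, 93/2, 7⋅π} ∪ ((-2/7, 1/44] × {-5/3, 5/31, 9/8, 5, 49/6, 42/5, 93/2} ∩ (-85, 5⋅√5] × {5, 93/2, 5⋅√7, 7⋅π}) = (-2/7, 4⋅√2] × {-5/3, -3/8, 5/31, 5, 93/2, 7⋅π}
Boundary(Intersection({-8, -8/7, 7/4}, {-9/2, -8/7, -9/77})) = {-8/7}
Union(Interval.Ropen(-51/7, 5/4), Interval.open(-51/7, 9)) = Interval.Ropen(-51/7, 9)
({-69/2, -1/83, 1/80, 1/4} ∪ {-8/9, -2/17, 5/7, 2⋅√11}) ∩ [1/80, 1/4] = {1/80, 1/4}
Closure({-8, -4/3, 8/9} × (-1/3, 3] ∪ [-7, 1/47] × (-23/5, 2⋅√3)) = ({-8, 8/9} × [-1/3, 3]) ∪ ({-8, -4/3, 8/9} × (-1/3, 3]) ∪ ([-7, 1/47] × [-23/5, 2⋅√3])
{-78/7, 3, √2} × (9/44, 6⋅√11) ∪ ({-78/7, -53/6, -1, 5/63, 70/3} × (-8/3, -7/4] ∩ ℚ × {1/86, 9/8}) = {-78/7, 3, √2} × (9/44, 6⋅√11)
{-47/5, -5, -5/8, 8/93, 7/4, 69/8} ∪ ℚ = ℚ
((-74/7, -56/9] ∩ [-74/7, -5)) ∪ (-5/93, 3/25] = (-74/7, -56/9] ∪ (-5/93, 3/25]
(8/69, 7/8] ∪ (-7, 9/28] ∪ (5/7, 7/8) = (-7, 7/8]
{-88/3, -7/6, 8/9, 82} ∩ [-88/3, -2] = {-88/3}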